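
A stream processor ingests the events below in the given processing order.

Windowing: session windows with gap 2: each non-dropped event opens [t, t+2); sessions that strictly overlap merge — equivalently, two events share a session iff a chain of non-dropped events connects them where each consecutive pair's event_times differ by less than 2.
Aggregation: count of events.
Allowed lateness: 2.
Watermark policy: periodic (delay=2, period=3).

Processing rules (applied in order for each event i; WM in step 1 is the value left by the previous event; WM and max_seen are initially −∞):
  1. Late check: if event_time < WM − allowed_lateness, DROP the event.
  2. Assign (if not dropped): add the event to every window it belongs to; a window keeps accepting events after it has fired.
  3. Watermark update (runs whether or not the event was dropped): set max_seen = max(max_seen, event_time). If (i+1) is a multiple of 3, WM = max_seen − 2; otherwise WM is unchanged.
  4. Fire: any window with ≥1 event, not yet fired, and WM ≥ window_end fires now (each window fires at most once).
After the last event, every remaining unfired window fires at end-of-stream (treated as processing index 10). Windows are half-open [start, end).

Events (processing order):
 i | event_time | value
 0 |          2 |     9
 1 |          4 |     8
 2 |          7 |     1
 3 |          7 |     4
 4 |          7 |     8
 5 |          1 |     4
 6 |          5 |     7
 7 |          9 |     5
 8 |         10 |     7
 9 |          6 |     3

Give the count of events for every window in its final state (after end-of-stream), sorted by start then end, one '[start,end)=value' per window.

i=0 t=2 v=9: → [2,4); WM=−∞
i=1 t=4 v=8: → [4,6); WM=−∞
i=2 t=7 v=1: → [7,9); WM=5
i=3 t=7 v=4: → [7,9); WM=5
i=4 t=7 v=8: → [7,9); WM=5
i=5 t=1 v=4: DROP (t<5-2); WM=5
i=6 t=5 v=7: → [4,7); WM=5
i=7 t=9 v=5: → [9,11); WM=5
i=8 t=10 v=7: → [9,12); WM=8
i=9 t=6 v=3: → [4,9); WM=8

[2,4)=1 [4,9)=6 [9,12)=2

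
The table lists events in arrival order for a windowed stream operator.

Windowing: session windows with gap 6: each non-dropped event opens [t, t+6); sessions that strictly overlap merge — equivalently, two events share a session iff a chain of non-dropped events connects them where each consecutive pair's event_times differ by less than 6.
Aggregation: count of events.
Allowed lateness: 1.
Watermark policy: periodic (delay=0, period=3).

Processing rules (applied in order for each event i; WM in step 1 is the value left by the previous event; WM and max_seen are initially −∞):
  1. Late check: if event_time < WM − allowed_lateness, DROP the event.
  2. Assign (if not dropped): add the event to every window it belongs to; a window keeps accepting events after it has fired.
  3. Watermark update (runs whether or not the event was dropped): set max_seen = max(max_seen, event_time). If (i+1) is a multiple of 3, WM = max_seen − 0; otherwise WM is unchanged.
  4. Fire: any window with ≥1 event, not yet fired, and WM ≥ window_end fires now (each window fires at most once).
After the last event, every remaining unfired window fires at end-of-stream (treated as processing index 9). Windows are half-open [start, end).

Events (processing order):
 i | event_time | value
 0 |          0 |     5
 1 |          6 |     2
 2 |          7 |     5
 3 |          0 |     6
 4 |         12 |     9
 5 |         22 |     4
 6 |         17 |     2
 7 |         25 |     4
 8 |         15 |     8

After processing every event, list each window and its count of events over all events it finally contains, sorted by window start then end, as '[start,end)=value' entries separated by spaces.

i=0 t=0 v=5: → [0,6); WM=−∞
i=1 t=6 v=2: → [6,12); WM=−∞
i=2 t=7 v=5: → [6,13); WM=7
i=3 t=0 v=6: DROP (t<7-1); WM=7
i=4 t=12 v=9: → [6,18); WM=7
i=5 t=22 v=4: → [22,28); WM=22
i=6 t=17 v=2: DROP (t<22-1); WM=22
i=7 t=25 v=4: → [22,31); WM=22
i=8 t=15 v=8: DROP (t<22-1); WM=25

[0,6)=1 [6,18)=3 [22,31)=2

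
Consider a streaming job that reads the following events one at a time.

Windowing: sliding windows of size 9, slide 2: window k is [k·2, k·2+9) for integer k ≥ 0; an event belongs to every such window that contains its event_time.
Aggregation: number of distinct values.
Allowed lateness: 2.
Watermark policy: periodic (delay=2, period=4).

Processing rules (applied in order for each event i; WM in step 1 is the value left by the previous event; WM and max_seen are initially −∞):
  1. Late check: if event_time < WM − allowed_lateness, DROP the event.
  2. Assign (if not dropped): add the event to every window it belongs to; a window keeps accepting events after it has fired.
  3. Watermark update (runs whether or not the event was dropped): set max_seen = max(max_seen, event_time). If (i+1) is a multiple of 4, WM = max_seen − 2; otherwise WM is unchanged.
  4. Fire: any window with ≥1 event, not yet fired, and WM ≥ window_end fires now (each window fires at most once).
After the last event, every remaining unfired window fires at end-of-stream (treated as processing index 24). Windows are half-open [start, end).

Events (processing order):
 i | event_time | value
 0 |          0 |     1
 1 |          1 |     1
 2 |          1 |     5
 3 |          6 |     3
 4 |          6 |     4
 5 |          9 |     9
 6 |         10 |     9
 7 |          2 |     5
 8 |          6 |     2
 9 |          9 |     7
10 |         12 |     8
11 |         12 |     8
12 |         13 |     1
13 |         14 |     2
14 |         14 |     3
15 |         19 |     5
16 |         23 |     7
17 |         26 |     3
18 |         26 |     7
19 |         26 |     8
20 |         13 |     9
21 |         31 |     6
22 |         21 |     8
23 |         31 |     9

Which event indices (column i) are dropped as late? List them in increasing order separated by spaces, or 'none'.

20 22

i=0 t=0 v=1: → [0,9); WM=−∞
i=1 t=1 v=1: → [0,9); WM=−∞
i=2 t=1 v=5: → [0,9); WM=−∞
i=3 t=6 v=3: → [6,15),[4,13),[2,11),[0,9); WM=4
i=4 t=6 v=4: → [6,15),[4,13),[2,11),[0,9); WM=4
i=5 t=9 v=9: → [8,17),[6,15),[4,13),[2,11); WM=4
i=6 t=10 v=9: → [10,19),[8,17),[6,15),[4,13),[2,11); WM=4
i=7 t=2 v=5: → [2,11),[0,9); WM=8
i=8 t=6 v=2: → [6,15),[4,13),[2,11),[0,9); WM=8
i=9 t=9 v=7: → [8,17),[6,15),[4,13),[2,11); WM=8
i=10 t=12 v=8: → [12,21),[10,19),[8,17),[6,15),[4,13); WM=8
i=11 t=12 v=8: → [12,21),[10,19),[8,17),[6,15),[4,13); WM=10; [0,9) fires=5
i=12 t=13 v=1: → [12,21),[10,19),[8,17),[6,15); WM=10
i=13 t=14 v=2: → [14,23),[12,21),[10,19),[8,17),[6,15); WM=10
i=14 t=14 v=3: → [14,23),[12,21),[10,19),[8,17),[6,15); WM=10
i=15 t=19 v=5: → [18,27),[16,25),[14,23),[12,21); WM=17; [2,11) fires=6 [4,13) fires=6 [6,15) fires=7 [8,17) fires=6
i=16 t=23 v=7: → [22,31),[20,29),[18,27),[16,25); WM=17
i=17 t=26 v=3: → [26,35),[24,33),[22,31),[20,29),[18,27); WM=17
i=18 t=26 v=7: → [26,35),[24,33),[22,31),[20,29),[18,27); WM=17
i=19 t=26 v=8: → [26,35),[24,33),[22,31),[20,29),[18,27); WM=24; [10,19) fires=5 [12,21) fires=5 [14,23) fires=3
i=20 t=13 v=9: DROP (t<24-2); WM=24
i=21 t=31 v=6: → [30,39),[28,37),[26,35),[24,33); WM=24
i=22 t=21 v=8: DROP (t<24-2); WM=24
i=23 t=31 v=9: → [30,39),[28,37),[26,35),[24,33); WM=29; [16,25) fires=2 [18,27) fires=4 [20,29) fires=3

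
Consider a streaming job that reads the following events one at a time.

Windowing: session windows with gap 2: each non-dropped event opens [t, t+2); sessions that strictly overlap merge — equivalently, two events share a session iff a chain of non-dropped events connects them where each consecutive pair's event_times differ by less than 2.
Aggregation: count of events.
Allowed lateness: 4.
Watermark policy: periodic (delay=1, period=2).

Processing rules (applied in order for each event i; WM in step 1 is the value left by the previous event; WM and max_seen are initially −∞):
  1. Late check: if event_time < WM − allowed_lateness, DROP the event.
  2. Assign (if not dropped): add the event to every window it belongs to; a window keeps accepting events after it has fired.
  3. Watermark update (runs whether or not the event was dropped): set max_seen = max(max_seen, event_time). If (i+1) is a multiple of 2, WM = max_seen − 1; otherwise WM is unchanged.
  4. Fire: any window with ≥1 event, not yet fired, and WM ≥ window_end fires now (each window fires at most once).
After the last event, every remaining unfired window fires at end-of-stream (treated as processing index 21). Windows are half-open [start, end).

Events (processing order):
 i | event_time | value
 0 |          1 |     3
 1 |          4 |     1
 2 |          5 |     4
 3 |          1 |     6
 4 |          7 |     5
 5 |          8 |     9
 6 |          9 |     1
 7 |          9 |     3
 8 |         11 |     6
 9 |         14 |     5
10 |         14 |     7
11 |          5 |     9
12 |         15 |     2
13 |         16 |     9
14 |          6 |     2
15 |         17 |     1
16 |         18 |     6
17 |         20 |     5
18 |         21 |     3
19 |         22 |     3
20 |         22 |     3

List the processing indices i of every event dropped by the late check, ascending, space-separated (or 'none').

11 14

i=0 t=1 v=3: → [1,3); WM=−∞
i=1 t=4 v=1: → [4,6); WM=3
i=2 t=5 v=4: → [4,7); WM=3
i=3 t=1 v=6: → [1,3); WM=4
i=4 t=7 v=5: → [7,9); WM=4
i=5 t=8 v=9: → [7,10); WM=7
i=6 t=9 v=1: → [7,11); WM=7
i=7 t=9 v=3: → [7,11); WM=8
i=8 t=11 v=6: → [11,13); WM=8
i=9 t=14 v=5: → [14,16); WM=13
i=10 t=14 v=7: → [14,16); WM=13
i=11 t=5 v=9: DROP (t<13-4); WM=13
i=12 t=15 v=2: → [14,17); WM=13
i=13 t=16 v=9: → [14,18); WM=15
i=14 t=6 v=2: DROP (t<15-4); WM=15
i=15 t=17 v=1: → [14,19); WM=16
i=16 t=18 v=6: → [14,20); WM=16
i=17 t=20 v=5: → [20,22); WM=19
i=18 t=21 v=3: → [20,23); WM=19
i=19 t=22 v=3: → [20,24); WM=21
i=20 t=22 v=3: → [20,24); WM=21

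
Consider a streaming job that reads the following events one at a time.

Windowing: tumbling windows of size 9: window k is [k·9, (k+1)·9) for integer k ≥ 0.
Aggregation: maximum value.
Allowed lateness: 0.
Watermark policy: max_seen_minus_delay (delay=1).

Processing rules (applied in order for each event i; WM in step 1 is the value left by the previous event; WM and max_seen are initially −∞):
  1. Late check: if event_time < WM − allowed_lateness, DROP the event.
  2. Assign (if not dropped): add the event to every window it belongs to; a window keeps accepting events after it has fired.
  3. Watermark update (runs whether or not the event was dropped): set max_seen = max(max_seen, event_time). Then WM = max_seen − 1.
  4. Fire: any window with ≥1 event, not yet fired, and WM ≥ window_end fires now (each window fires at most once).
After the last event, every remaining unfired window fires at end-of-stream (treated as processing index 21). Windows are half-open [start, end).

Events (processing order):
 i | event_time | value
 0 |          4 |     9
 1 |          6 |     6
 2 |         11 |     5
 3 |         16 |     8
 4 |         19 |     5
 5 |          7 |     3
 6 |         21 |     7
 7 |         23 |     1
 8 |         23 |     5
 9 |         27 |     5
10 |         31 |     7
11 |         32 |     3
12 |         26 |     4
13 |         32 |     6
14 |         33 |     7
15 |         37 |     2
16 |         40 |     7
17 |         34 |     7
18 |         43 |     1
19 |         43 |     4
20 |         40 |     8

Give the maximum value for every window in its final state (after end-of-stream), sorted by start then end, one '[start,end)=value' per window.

i=0 t=4 v=9: → [0,9); WM=3
i=1 t=6 v=6: → [0,9); WM=5
i=2 t=11 v=5: → [9,18); WM=10; [0,9) fires=9
i=3 t=16 v=8: → [9,18); WM=15
i=4 t=19 v=5: → [18,27); WM=18; [9,18) fires=8
i=5 t=7 v=3: DROP (t<18-0); WM=18
i=6 t=21 v=7: → [18,27); WM=20
i=7 t=23 v=1: → [18,27); WM=22
i=8 t=23 v=5: → [18,27); WM=22
i=9 t=27 v=5: → [27,36); WM=26
i=10 t=31 v=7: → [27,36); WM=30; [18,27) fires=7
i=11 t=32 v=3: → [27,36); WM=31
i=12 t=26 v=4: DROP (t<31-0); WM=31
i=13 t=32 v=6: → [27,36); WM=31
i=14 t=33 v=7: → [27,36); WM=32
i=15 t=37 v=2: → [36,45); WM=36; [27,36) fires=7
i=16 t=40 v=7: → [36,45); WM=39
i=17 t=34 v=7: DROP (t<39-0); WM=39
i=18 t=43 v=1: → [36,45); WM=42
i=19 t=43 v=4: → [36,45); WM=42
i=20 t=40 v=8: DROP (t<42-0); WM=42

[0,9)=9 [9,18)=8 [18,27)=7 [27,36)=7 [36,45)=7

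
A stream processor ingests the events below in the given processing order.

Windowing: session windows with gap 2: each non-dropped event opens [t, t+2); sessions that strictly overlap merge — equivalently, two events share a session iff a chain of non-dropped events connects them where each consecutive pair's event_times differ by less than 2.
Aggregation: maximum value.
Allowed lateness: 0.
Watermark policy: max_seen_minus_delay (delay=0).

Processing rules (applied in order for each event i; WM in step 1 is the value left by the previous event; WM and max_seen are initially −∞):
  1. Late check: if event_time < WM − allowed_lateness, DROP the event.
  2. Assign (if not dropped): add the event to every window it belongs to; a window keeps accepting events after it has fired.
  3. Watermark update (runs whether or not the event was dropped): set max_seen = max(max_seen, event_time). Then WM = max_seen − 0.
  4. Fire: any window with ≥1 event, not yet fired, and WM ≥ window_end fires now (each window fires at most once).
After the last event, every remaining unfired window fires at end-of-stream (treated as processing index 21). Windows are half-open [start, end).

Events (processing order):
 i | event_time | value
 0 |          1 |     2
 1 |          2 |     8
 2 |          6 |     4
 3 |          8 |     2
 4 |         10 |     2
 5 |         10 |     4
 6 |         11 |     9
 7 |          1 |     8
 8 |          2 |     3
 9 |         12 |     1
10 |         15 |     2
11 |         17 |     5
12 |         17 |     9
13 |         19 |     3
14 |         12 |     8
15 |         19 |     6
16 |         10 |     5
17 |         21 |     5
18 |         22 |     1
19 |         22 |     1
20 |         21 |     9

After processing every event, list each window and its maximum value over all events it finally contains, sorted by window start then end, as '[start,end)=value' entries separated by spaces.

i=0 t=1 v=2: → [1,3); WM=1
i=1 t=2 v=8: → [1,4); WM=2
i=2 t=6 v=4: → [6,8); WM=6
i=3 t=8 v=2: → [8,10); WM=8
i=4 t=10 v=2: → [10,12); WM=10
i=5 t=10 v=4: → [10,12); WM=10
i=6 t=11 v=9: → [10,13); WM=11
i=7 t=1 v=8: DROP (t<11-0); WM=11
i=8 t=2 v=3: DROP (t<11-0); WM=11
i=9 t=12 v=1: → [10,14); WM=12
i=10 t=15 v=2: → [15,17); WM=15
i=11 t=17 v=5: → [17,19); WM=17
i=12 t=17 v=9: → [17,19); WM=17
i=13 t=19 v=3: → [19,21); WM=19
i=14 t=12 v=8: DROP (t<19-0); WM=19
i=15 t=19 v=6: → [19,21); WM=19
i=16 t=10 v=5: DROP (t<19-0); WM=19
i=17 t=21 v=5: → [21,23); WM=21
i=18 t=22 v=1: → [21,24); WM=22
i=19 t=22 v=1: → [21,24); WM=22
i=20 t=21 v=9: DROP (t<22-0); WM=22

[1,4)=8 [6,8)=4 [8,10)=2 [10,14)=9 [15,17)=2 [17,19)=9 [19,21)=6 [21,24)=5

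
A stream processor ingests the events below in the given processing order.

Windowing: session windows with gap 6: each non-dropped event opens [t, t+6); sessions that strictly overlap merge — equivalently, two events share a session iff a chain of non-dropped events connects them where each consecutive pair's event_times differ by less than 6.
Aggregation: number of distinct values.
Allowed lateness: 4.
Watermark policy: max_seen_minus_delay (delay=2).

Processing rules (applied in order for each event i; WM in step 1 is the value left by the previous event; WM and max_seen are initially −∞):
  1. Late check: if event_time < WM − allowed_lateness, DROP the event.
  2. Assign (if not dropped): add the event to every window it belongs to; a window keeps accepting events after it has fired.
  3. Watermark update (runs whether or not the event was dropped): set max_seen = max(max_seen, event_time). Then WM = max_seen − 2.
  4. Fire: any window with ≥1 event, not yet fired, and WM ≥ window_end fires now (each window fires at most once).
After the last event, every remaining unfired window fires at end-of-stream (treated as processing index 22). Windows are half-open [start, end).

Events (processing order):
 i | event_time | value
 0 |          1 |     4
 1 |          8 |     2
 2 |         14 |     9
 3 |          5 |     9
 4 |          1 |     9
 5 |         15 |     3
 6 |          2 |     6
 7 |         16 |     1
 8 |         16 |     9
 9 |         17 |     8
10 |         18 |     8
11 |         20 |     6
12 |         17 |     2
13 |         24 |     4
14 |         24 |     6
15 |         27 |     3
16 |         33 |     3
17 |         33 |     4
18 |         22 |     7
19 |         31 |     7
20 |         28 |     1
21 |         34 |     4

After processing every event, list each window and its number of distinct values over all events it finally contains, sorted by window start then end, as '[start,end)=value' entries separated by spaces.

i=0 t=1 v=4: → [1,7); WM=-1
i=1 t=8 v=2: → [8,14); WM=6
i=2 t=14 v=9: → [14,20); WM=12
i=3 t=5 v=9: DROP (t<12-4); WM=12
i=4 t=1 v=9: DROP (t<12-4); WM=12
i=5 t=15 v=3: → [14,21); WM=13
i=6 t=2 v=6: DROP (t<13-4); WM=13
i=7 t=16 v=1: → [14,22); WM=14
i=8 t=16 v=9: → [14,22); WM=14
i=9 t=17 v=8: → [14,23); WM=15
i=10 t=18 v=8: → [14,24); WM=16
i=11 t=20 v=6: → [14,26); WM=18
i=12 t=17 v=2: → [14,26); WM=18
i=13 t=24 v=4: → [14,30); WM=22
i=14 t=24 v=6: → [14,30); WM=22
i=15 t=27 v=3: → [14,33); WM=25
i=16 t=33 v=3: → [33,39); WM=31
i=17 t=33 v=4: → [33,39); WM=31
i=18 t=22 v=7: DROP (t<31-4); WM=31
i=19 t=31 v=7: → [14,39); WM=31
i=20 t=28 v=1: → [14,39); WM=31
i=21 t=34 v=4: → [14,40); WM=32

[1,7)=1 [8,14)=1 [14,40)=8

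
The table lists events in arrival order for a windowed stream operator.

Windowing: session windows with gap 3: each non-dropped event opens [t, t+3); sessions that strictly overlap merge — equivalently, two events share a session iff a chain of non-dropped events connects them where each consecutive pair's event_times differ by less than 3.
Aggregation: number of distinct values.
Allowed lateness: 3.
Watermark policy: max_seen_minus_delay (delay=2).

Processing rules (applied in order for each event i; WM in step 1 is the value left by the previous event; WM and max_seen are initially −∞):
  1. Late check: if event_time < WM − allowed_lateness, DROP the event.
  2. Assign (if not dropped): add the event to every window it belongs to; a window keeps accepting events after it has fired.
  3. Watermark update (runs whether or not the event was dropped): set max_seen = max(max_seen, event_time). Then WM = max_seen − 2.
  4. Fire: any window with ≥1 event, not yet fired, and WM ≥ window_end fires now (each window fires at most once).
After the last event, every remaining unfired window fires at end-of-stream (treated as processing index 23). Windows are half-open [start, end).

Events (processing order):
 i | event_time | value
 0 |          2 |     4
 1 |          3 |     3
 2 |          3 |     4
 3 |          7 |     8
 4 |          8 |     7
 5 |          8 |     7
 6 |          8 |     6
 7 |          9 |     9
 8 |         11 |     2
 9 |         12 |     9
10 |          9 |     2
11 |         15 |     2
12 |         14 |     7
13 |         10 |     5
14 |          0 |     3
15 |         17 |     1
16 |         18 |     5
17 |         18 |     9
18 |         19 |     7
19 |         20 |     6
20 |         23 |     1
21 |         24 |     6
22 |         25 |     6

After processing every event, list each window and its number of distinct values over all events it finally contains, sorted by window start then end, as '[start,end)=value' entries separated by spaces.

i=0 t=2 v=4: → [2,5); WM=0
i=1 t=3 v=3: → [2,6); WM=1
i=2 t=3 v=4: → [2,6); WM=1
i=3 t=7 v=8: → [7,10); WM=5
i=4 t=8 v=7: → [7,11); WM=6
i=5 t=8 v=7: → [7,11); WM=6
i=6 t=8 v=6: → [7,11); WM=6
i=7 t=9 v=9: → [7,12); WM=7
i=8 t=11 v=2: → [7,14); WM=9
i=9 t=12 v=9: → [7,15); WM=10
i=10 t=9 v=2: → [7,15); WM=10
i=11 t=15 v=2: → [15,18); WM=13
i=12 t=14 v=7: → [7,18); WM=13
i=13 t=10 v=5: → [7,18); WM=13
i=14 t=0 v=3: DROP (t<13-3); WM=13
i=15 t=17 v=1: → [7,20); WM=15
i=16 t=18 v=5: → [7,21); WM=16
i=17 t=18 v=9: → [7,21); WM=16
i=18 t=19 v=7: → [7,22); WM=17
i=19 t=20 v=6: → [7,23); WM=18
i=20 t=23 v=1: → [23,26); WM=21
i=21 t=24 v=6: → [23,27); WM=22
i=22 t=25 v=6: → [23,28); WM=23

[2,6)=2 [7,23)=7 [23,28)=2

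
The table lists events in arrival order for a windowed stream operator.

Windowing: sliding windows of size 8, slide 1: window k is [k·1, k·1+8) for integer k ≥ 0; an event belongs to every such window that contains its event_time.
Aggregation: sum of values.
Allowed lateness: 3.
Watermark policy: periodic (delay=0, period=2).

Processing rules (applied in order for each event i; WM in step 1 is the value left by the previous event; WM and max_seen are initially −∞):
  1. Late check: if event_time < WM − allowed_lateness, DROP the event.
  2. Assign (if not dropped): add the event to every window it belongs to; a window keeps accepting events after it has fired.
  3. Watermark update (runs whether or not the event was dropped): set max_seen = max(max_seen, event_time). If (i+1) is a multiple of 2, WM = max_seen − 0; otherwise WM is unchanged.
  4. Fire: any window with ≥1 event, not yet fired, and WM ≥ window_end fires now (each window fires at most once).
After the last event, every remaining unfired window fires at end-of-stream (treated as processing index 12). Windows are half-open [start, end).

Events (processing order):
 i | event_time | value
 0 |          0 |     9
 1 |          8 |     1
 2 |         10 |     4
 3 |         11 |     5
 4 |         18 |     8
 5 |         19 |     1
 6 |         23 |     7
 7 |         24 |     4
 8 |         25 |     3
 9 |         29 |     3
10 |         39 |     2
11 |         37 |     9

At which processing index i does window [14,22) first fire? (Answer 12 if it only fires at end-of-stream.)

7

i=0 t=0 v=9: → [0,8); WM=−∞
i=1 t=8 v=1: → [8,16),[7,15),[6,14),[5,13),[4,12),[3,11),[2,10),[1,9); WM=8; [0,8) fires=9
i=2 t=10 v=4: → [10,18),[9,17),[8,16),[7,15),[6,14),[5,13),[4,12),[3,11); WM=8
i=3 t=11 v=5: → [11,19),[10,18),[9,17),[8,16),[7,15),[6,14),[5,13),[4,12); WM=11; [1,9) fires=1 [2,10) fires=1 [3,11) fires=5
i=4 t=18 v=8: → [18,26),[17,25),[16,24),[15,23),[14,22),[13,21),[12,20),[11,19); WM=11
i=5 t=19 v=1: → [19,27),[18,26),[17,25),[16,24),[15,23),[14,22),[13,21),[12,20); WM=19; [4,12) fires=10 [5,13) fires=10 [6,14) fires=10 [7,15) fires=10 [8,16) fires=10 [9,17) fires=9 [10,18) fires=9 [11,19) fires=13
i=6 t=23 v=7: → [23,31),[22,30),[21,29),[20,28),[19,27),[18,26),[17,25),[16,24); WM=19
i=7 t=24 v=4: → [24,32),[23,31),[22,30),[21,29),[20,28),[19,27),[18,26),[17,25); WM=24; [12,20) fires=9 [13,21) fires=9 [14,22) fires=9 [15,23) fires=9 [16,24) fires=16
i=8 t=25 v=3: → [25,33),[24,32),[23,31),[22,30),[21,29),[20,28),[19,27),[18,26); WM=24
i=9 t=29 v=3: → [29,37),[28,36),[27,35),[26,34),[25,33),[24,32),[23,31),[22,30); WM=29; [17,25) fires=20 [18,26) fires=23 [19,27) fires=15 [20,28) fires=14 [21,29) fires=14
i=10 t=39 v=2: → [39,47),[38,46),[37,45),[36,44),[35,43),[34,42),[33,41),[32,40); WM=29
i=11 t=37 v=9: → [37,45),[36,44),[35,43),[34,42),[33,41),[32,40),[31,39),[30,38); WM=39; [22,30) fires=17 [23,31) fires=17 [24,32) fires=10 [25,33) fires=6 [26,34) fires=3 [27,35) fires=3 [28,36) fires=3 [29,37) fires=3 [30,38) fires=9 [31,39) fires=9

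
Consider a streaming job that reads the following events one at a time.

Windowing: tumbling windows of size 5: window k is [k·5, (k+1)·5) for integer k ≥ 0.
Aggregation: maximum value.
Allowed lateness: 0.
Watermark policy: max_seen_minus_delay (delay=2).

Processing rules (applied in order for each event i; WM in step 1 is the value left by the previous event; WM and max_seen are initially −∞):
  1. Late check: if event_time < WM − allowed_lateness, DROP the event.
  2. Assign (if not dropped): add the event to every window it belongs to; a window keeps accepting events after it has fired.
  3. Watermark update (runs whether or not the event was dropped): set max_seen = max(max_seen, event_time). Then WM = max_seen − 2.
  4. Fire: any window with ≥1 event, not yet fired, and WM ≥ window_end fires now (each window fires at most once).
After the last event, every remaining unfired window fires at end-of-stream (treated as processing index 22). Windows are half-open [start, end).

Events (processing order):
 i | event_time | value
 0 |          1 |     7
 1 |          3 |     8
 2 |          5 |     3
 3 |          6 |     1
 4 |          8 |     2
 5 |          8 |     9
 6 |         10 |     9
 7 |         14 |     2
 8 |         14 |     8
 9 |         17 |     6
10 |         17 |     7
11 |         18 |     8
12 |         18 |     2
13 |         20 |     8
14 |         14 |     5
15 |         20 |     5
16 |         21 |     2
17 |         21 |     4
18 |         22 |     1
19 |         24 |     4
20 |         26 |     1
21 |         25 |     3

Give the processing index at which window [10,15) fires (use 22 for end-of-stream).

9

i=0 t=1 v=7: → [0,5); WM=-1
i=1 t=3 v=8: → [0,5); WM=1
i=2 t=5 v=3: → [5,10); WM=3
i=3 t=6 v=1: → [5,10); WM=4
i=4 t=8 v=2: → [5,10); WM=6; [0,5) fires=8
i=5 t=8 v=9: → [5,10); WM=6
i=6 t=10 v=9: → [10,15); WM=8
i=7 t=14 v=2: → [10,15); WM=12; [5,10) fires=9
i=8 t=14 v=8: → [10,15); WM=12
i=9 t=17 v=6: → [15,20); WM=15; [10,15) fires=9
i=10 t=17 v=7: → [15,20); WM=15
i=11 t=18 v=8: → [15,20); WM=16
i=12 t=18 v=2: → [15,20); WM=16
i=13 t=20 v=8: → [20,25); WM=18
i=14 t=14 v=5: DROP (t<18-0); WM=18
i=15 t=20 v=5: → [20,25); WM=18
i=16 t=21 v=2: → [20,25); WM=19
i=17 t=21 v=4: → [20,25); WM=19
i=18 t=22 v=1: → [20,25); WM=20; [15,20) fires=8
i=19 t=24 v=4: → [20,25); WM=22
i=20 t=26 v=1: → [25,30); WM=24
i=21 t=25 v=3: → [25,30); WM=24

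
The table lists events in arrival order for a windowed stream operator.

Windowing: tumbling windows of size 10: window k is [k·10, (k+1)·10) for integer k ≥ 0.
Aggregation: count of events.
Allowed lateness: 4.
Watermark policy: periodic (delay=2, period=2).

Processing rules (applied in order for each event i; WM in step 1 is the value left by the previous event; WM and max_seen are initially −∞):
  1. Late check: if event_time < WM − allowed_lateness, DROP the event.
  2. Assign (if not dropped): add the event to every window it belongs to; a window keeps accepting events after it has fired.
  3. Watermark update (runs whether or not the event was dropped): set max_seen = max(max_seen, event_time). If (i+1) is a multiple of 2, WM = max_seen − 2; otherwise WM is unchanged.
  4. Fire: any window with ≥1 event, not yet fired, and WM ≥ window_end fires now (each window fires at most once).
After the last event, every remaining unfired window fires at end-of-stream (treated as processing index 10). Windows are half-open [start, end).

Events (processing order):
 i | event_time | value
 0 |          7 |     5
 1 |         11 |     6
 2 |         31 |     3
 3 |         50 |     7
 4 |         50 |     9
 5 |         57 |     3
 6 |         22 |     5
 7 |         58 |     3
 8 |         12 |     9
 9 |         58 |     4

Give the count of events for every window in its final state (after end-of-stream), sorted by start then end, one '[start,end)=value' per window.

i=0 t=7 v=5: → [0,10); WM=−∞
i=1 t=11 v=6: → [10,20); WM=9
i=2 t=31 v=3: → [30,40); WM=9
i=3 t=50 v=7: → [50,60); WM=48; [0,10) fires=1 [10,20) fires=1 [30,40) fires=1
i=4 t=50 v=9: → [50,60); WM=48
i=5 t=57 v=3: → [50,60); WM=55
i=6 t=22 v=5: DROP (t<55-4); WM=55
i=7 t=58 v=3: → [50,60); WM=56
i=8 t=12 v=9: DROP (t<56-4); WM=56
i=9 t=58 v=4: → [50,60); WM=56

[0,10)=1 [10,20)=1 [30,40)=1 [50,60)=5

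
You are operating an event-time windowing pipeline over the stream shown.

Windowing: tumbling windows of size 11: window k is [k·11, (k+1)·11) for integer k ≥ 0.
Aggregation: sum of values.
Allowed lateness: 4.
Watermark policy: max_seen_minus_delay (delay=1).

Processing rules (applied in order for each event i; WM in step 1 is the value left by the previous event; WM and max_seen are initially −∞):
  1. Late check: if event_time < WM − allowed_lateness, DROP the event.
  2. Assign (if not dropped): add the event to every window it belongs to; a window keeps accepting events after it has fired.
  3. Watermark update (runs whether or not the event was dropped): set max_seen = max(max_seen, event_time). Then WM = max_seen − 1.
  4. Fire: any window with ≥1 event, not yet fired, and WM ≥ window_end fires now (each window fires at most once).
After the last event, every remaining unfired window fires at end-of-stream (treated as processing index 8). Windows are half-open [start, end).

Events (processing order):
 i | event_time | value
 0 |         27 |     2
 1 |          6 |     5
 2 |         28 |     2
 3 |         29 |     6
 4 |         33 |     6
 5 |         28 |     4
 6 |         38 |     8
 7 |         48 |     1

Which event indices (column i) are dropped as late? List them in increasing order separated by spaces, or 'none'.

i=0 t=27 v=2: → [22,33); WM=26
i=1 t=6 v=5: DROP (t<26-4); WM=26
i=2 t=28 v=2: → [22,33); WM=27
i=3 t=29 v=6: → [22,33); WM=28
i=4 t=33 v=6: → [33,44); WM=32
i=5 t=28 v=4: → [22,33); WM=32
i=6 t=38 v=8: → [33,44); WM=37; [22,33) fires=14
i=7 t=48 v=1: → [44,55); WM=47; [33,44) fires=14

1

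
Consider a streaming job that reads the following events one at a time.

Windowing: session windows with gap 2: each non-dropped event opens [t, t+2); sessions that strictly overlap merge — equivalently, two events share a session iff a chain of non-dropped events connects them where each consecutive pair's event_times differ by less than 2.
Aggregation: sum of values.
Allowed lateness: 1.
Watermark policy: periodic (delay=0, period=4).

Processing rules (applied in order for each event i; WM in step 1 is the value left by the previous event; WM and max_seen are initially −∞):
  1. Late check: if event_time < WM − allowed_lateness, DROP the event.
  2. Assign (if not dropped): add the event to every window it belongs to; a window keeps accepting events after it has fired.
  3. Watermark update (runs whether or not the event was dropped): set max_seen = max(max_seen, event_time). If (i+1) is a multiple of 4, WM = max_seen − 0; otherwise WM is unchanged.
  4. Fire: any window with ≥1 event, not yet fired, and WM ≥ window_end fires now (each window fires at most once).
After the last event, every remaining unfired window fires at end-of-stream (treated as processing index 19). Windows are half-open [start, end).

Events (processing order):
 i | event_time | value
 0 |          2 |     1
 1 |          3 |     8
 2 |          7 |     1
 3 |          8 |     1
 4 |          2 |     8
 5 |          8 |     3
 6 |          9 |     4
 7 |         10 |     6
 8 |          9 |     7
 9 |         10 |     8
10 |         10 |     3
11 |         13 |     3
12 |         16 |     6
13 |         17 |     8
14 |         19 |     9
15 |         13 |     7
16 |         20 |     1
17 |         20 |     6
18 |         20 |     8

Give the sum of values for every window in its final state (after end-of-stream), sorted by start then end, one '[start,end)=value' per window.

i=0 t=2 v=1: → [2,4); WM=−∞
i=1 t=3 v=8: → [2,5); WM=−∞
i=2 t=7 v=1: → [7,9); WM=−∞
i=3 t=8 v=1: → [7,10); WM=8
i=4 t=2 v=8: DROP (t<8-1); WM=8
i=5 t=8 v=3: → [7,10); WM=8
i=6 t=9 v=4: → [7,11); WM=8
i=7 t=10 v=6: → [7,12); WM=10
i=8 t=9 v=7: → [7,12); WM=10
i=9 t=10 v=8: → [7,12); WM=10
i=10 t=10 v=3: → [7,12); WM=10
i=11 t=13 v=3: → [13,15); WM=13
i=12 t=16 v=6: → [16,18); WM=13
i=13 t=17 v=8: → [16,19); WM=13
i=14 t=19 v=9: → [19,21); WM=13
i=15 t=13 v=7: → [13,15); WM=19
i=16 t=20 v=1: → [19,22); WM=19
i=17 t=20 v=6: → [19,22); WM=19
i=18 t=20 v=8: → [19,22); WM=19

[2,5)=9 [7,12)=33 [13,15)=10 [16,19)=14 [19,22)=24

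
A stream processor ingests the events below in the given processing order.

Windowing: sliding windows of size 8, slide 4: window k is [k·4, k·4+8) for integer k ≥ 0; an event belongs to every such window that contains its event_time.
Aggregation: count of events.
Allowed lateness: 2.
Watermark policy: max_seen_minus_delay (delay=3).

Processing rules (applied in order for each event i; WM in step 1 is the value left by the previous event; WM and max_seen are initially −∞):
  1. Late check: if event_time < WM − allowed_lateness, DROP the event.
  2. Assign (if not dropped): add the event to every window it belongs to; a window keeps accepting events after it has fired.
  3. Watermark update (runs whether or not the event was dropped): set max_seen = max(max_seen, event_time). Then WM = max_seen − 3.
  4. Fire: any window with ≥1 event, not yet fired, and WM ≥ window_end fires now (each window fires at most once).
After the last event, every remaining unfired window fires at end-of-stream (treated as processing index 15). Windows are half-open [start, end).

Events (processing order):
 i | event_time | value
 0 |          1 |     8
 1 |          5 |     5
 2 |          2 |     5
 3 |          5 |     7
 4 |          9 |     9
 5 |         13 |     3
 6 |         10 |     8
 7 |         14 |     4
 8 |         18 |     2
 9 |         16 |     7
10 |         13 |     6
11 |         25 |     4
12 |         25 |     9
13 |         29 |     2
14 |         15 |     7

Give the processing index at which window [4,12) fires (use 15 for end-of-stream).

8

i=0 t=1 v=8: → [0,8); WM=-2
i=1 t=5 v=5: → [4,12),[0,8); WM=2
i=2 t=2 v=5: → [0,8); WM=2
i=3 t=5 v=7: → [4,12),[0,8); WM=2
i=4 t=9 v=9: → [8,16),[4,12); WM=6
i=5 t=13 v=3: → [12,20),[8,16); WM=10; [0,8) fires=4
i=6 t=10 v=8: → [8,16),[4,12); WM=10
i=7 t=14 v=4: → [12,20),[8,16); WM=11
i=8 t=18 v=2: → [16,24),[12,20); WM=15; [4,12) fires=4
i=9 t=16 v=7: → [16,24),[12,20); WM=15
i=10 t=13 v=6: → [12,20),[8,16); WM=15
i=11 t=25 v=4: → [24,32),[20,28); WM=22; [8,16) fires=5 [12,20) fires=5
i=12 t=25 v=9: → [24,32),[20,28); WM=22
i=13 t=29 v=2: → [28,36),[24,32); WM=26; [16,24) fires=2
i=14 t=15 v=7: DROP (t<26-2); WM=26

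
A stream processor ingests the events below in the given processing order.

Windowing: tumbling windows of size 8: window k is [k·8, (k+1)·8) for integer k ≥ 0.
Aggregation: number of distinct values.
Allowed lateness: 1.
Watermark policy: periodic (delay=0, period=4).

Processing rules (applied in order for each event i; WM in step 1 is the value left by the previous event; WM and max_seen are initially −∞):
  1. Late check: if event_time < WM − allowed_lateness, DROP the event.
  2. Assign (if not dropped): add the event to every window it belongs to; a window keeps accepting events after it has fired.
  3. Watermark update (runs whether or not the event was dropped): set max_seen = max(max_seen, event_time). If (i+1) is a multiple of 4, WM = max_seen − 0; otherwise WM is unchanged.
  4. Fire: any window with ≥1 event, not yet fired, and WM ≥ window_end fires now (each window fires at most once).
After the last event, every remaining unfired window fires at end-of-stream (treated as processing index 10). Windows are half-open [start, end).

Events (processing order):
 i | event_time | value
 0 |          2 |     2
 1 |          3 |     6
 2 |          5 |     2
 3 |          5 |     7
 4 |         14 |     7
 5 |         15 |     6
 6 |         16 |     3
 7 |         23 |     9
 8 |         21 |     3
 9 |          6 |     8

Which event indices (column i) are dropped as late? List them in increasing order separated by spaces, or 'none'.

8 9

i=0 t=2 v=2: → [0,8); WM=−∞
i=1 t=3 v=6: → [0,8); WM=−∞
i=2 t=5 v=2: → [0,8); WM=−∞
i=3 t=5 v=7: → [0,8); WM=5
i=4 t=14 v=7: → [8,16); WM=5
i=5 t=15 v=6: → [8,16); WM=5
i=6 t=16 v=3: → [16,24); WM=5
i=7 t=23 v=9: → [16,24); WM=23; [0,8) fires=3 [8,16) fires=2
i=8 t=21 v=3: DROP (t<23-1); WM=23
i=9 t=6 v=8: DROP (t<23-1); WM=23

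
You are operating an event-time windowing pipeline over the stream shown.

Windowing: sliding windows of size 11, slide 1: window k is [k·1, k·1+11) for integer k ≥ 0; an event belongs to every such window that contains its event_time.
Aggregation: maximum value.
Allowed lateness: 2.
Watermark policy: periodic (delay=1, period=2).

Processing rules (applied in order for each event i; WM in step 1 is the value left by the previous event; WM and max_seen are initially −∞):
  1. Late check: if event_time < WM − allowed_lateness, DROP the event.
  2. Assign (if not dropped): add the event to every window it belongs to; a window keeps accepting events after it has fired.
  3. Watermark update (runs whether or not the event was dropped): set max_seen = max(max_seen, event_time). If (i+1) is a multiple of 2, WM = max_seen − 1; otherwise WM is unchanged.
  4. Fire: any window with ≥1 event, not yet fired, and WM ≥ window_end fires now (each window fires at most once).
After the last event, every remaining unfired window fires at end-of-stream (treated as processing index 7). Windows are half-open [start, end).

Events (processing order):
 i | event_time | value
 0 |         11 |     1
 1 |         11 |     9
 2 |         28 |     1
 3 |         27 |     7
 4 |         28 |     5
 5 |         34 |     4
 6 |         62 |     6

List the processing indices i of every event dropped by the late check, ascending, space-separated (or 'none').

i=0 t=11 v=1: → [11,22),[10,21),[9,20),[8,19),[7,18),[6,17),[5,16),[4,15),[3,14),[2,13),[1,12); WM=−∞
i=1 t=11 v=9: → [11,22),[10,21),[9,20),[8,19),[7,18),[6,17),[5,16),[4,15),[3,14),[2,13),[1,12); WM=10
i=2 t=28 v=1: → [28,39),[27,38),[26,37),[25,36),[24,35),[23,34),[22,33),[21,32),[20,31),[19,30),[18,29); WM=10
i=3 t=27 v=7: → [27,38),[26,37),[25,36),[24,35),[23,34),[22,33),[21,32),[20,31),[19,30),[18,29),[17,28); WM=27; [1,12) fires=9 [2,13) fires=9 [3,14) fires=9 [4,15) fires=9 [5,16) fires=9 [6,17) fires=9 [7,18) fires=9 [8,19) fires=9 [9,20) fires=9 [10,21) fires=9 [11,22) fires=9
i=4 t=28 v=5: → [28,39),[27,38),[26,37),[25,36),[24,35),[23,34),[22,33),[21,32),[20,31),[19,30),[18,29); WM=27
i=5 t=34 v=4: → [34,45),[33,44),[32,43),[31,42),[30,41),[29,40),[28,39),[27,38),[26,37),[25,36),[24,35); WM=33; [17,28) fires=7 [18,29) fires=7 [19,30) fires=7 [20,31) fires=7 [21,32) fires=7 [22,33) fires=7
i=6 t=62 v=6: → [62,73),[61,72),[60,71),[59,70),[58,69),[57,68),[56,67),[55,66),[54,65),[53,64),[52,63); WM=33

none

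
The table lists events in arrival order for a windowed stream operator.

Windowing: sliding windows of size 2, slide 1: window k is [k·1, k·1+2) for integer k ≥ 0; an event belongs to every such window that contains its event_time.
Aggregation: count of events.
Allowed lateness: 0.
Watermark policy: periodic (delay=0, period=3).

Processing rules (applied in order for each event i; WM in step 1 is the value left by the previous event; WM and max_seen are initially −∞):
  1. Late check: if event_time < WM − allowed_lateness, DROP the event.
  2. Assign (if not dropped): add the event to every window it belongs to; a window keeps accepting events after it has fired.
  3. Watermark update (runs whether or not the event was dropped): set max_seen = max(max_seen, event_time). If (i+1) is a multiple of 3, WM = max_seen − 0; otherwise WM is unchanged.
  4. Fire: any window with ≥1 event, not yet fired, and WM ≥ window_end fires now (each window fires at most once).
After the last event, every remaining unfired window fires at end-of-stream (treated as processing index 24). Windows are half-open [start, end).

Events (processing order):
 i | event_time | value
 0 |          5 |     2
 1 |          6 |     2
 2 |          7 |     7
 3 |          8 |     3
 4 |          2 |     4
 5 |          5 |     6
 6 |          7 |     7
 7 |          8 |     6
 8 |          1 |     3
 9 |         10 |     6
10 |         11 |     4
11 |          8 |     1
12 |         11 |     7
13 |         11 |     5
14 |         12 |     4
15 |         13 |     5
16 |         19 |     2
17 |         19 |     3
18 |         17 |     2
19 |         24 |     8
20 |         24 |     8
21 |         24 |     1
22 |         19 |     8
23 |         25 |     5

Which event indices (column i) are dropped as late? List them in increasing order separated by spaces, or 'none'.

4 5 6 8 18 22

i=0 t=5 v=2: → [5,7),[4,6); WM=−∞
i=1 t=6 v=2: → [6,8),[5,7); WM=−∞
i=2 t=7 v=7: → [7,9),[6,8); WM=7; [4,6) fires=1 [5,7) fires=2
i=3 t=8 v=3: → [8,10),[7,9); WM=7
i=4 t=2 v=4: DROP (t<7-0); WM=7
i=5 t=5 v=6: DROP (t<7-0); WM=8; [6,8) fires=2
i=6 t=7 v=7: DROP (t<8-0); WM=8
i=7 t=8 v=6: → [8,10),[7,9); WM=8
i=8 t=1 v=3: DROP (t<8-0); WM=8
i=9 t=10 v=6: → [10,12),[9,11); WM=8
i=10 t=11 v=4: → [11,13),[10,12); WM=8
i=11 t=8 v=1: → [8,10),[7,9); WM=11; [7,9) fires=4 [8,10) fires=3 [9,11) fires=1
i=12 t=11 v=7: → [11,13),[10,12); WM=11
i=13 t=11 v=5: → [11,13),[10,12); WM=11
i=14 t=12 v=4: → [12,14),[11,13); WM=12; [10,12) fires=4
i=15 t=13 v=5: → [13,15),[12,14); WM=12
i=16 t=19 v=2: → [19,21),[18,20); WM=12
i=17 t=19 v=3: → [19,21),[18,20); WM=19; [11,13) fires=4 [12,14) fires=2 [13,15) fires=1
i=18 t=17 v=2: DROP (t<19-0); WM=19
i=19 t=24 v=8: → [24,26),[23,25); WM=19
i=20 t=24 v=8: → [24,26),[23,25); WM=24; [18,20) fires=2 [19,21) fires=2
i=21 t=24 v=1: → [24,26),[23,25); WM=24
i=22 t=19 v=8: DROP (t<24-0); WM=24
i=23 t=25 v=5: → [25,27),[24,26); WM=25; [23,25) fires=3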